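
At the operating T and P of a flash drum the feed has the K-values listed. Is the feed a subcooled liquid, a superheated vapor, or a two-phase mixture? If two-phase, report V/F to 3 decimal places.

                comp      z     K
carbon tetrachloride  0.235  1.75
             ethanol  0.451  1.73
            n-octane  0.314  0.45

two-phase, V/F = 0.821

ΣzᵢKᵢ = 1.333; Σzᵢ/Kᵢ = 1.093.
Both exceed 1, so a two-phase solution exists.
Newton–Raphson from ψ = 0.5:
  ψ = 0.500: g = 0.1312, g' = -0.380 → ψ = 0.846
  ψ = 0.846: g = -0.0114, g' = -0.473 → ψ = 0.821
Converged at ψ = 0.821.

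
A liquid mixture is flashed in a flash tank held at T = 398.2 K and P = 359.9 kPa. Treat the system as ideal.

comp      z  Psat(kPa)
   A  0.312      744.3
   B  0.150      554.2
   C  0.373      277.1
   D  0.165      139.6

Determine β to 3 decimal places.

Raoult's law: Kᵢ = Pᵢˢᵃᵗ/P = Pᵢˢᵃᵗ/359.9.
  K_A = 744.3/359.9 = 2.06807, K_B = 554.2/359.9 = 1.53987, K_C = 277.1/359.9 = 0.76994, K_D = 139.6/359.9 = 0.38789
Material balance + equilibrium reduce to Σ zᵢ(Kᵢ−1)/(1+β(Kᵢ−1)) = 0.
Feasibility: ΣzᵢKᵢ = 1.227, Σzᵢ/Kᵢ = 1.158 — both > 1, two phases present.
Newton–Raphson from β = 0.5:
  β = 0.500: g = 0.0385, g' = -0.332 → β = 0.616
  β = 0.616: g = -0.0003, g' = -0.340 → β = 0.615
Converged at β = 0.615.

β = 0.615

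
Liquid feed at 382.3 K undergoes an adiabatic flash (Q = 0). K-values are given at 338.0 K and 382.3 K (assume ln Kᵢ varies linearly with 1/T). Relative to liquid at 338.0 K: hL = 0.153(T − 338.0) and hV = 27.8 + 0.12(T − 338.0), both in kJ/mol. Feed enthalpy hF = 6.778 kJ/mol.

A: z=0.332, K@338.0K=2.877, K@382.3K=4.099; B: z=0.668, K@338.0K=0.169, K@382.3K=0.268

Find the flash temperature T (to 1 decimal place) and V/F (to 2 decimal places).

T = 357.3 K, V/F = 0.14

Adiabatic flash: solve Rachford–Rice at each trial T, then check hF = ψ·hV(T) + (1−ψ)·hL(T).
  T = 338.0 K: K = (2.877, 0.169), RR gives ψ = 0.044, H_out = 1.213 kJ/mol
  T = 382.3 K: K = (4.099, 0.268), RR gives ψ = 0.238, H_out = 13.046 kJ/mol
  T = 360.1 K: K = (3.470, 0.216), RR gives ψ = 0.153, H_out = 7.521 kJ/mol
  T = 349.1 K: K = (3.170, 0.192), RR gives ψ = 0.103, H_out = 4.525 kJ/mol
  T = 354.6 K: K = (3.319, 0.204), RR gives ψ = 0.129, H_out = 6.052 kJ/mol
  T = 357.4 K: K = (3.396, 0.210), RR gives ψ = 0.141, H_out = 6.806 kJ/mol
  T = 356.0 K: K = (3.358, 0.207), RR gives ψ = 0.135, H_out = 6.431 kJ/mol
Linear interpolation between T = 356.0 (H_out = 6.431) and T = 357.4 (H_out = 6.806) on hF = 6.778 gives T ≈ 357.3 K, at which ψ = 0.14.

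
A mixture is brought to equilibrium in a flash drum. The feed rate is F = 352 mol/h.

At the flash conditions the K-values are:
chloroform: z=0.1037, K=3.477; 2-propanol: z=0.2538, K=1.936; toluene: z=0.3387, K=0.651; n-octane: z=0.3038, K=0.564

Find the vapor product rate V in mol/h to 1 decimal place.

V = 144.2 mol/h

Iterate (Newton) starting at β = 0.42:
  β = 0.4200: g = -0.00424, g' = -0.4106 → β = 0.4097
Converged at β = 0.4097.
Then V = β·F = 0.4097·352 = 144.2 mol/h and L = F − V = 207.8 mol/h.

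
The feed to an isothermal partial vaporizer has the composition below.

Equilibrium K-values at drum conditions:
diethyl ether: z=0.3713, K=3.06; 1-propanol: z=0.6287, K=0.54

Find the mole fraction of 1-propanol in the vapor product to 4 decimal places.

Material balance + equilibrium reduce to Σ zᵢ(Kᵢ−1)/(1+V/F(Kᵢ−1)) = 0.
Feasibility: ΣzᵢKᵢ = 1.4757, Σzᵢ/Kᵢ = 1.2856 — both > 1, two phases present.
Binary case is linear: z₁(K₁−1)(1+V/F(K₂−1)) + z₂(K₂−1)(1+V/F(K₁−1)) = 0
⇒ V/F = [z₁(K₁−1)+z₂(K₂−1)] / [−(K₁−1)(K₂−1)] = 0.47568/0.94760 = 0.5020
Compositions from xᵢ = zᵢ/(1+V/F(Kᵢ−1)), yᵢ = Kᵢxᵢ:
  diethyl ether: x = 0.1825, y = 0.5586
  1-propanol: x = 0.8175, y = 0.4414

y_1-propanol = 0.4414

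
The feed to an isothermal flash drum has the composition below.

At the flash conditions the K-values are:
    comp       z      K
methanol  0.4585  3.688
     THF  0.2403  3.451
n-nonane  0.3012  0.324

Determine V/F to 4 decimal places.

V/F = 0.9180

Rachford–Rice: g(V/F) = Σ zᵢ(Kᵢ−1)/(1+V/F(Kᵢ−1)) = 0.
Check two-phase: ΣzᵢKᵢ = 2.6178 > 1 and Σzᵢ/Kᵢ = 1.1236 > 1, so g(0) = 1.6178 > 0 and g(1) = -0.1236 < 0.
Iterate (Newton) starting at V/F = 0.35:
  V/F = 0.3500: g = 0.68532, g' = -1.5339 → V/F = 0.7968
  V/F = 0.7968: g = 0.15042, g' = -1.1478 → V/F = 0.9278
  V/F = 0.9278: g = -0.01358, g' = -1.3965 → V/F = 0.9181
  V/F = 0.9181: g = -0.00014, g' = -1.3686 → V/F = 0.9180
Converged at V/F = 0.9180.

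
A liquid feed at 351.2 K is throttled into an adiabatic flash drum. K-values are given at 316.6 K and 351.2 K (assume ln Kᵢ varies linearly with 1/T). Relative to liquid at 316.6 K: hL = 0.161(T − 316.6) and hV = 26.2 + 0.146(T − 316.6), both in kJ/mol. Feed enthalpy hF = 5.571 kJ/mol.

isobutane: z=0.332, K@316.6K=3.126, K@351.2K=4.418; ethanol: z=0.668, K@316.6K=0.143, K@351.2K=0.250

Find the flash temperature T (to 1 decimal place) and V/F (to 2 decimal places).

T = 328.5 K, V/F = 0.14

Adiabatic flash: solve Rachford–Rice at each trial T, then check hF = ψ·hV(T) + (1−ψ)·hL(T).
  T = 316.6 K: K = (3.126, 0.143), RR gives ψ = 0.073, H_out = 1.918 kJ/mol
  T = 351.2 K: K = (4.418, 0.250), RR gives ψ = 0.247, H_out = 11.920 kJ/mol
  T = 333.9 K: K = (3.750, 0.192), RR gives ψ = 0.168, H_out = 7.140 kJ/mol
  T = 325.2 K: K = (3.430, 0.166), RR gives ψ = 0.123, H_out = 4.598 kJ/mol
  T = 329.5 K: K = (3.587, 0.179), RR gives ψ = 0.146, H_out = 5.872 kJ/mol
  T = 327.4 K: K = (3.510, 0.172), RR gives ψ = 0.135, H_out = 5.254 kJ/mol
Linear interpolation between T = 327.4 (H_out = 5.254) and T = 329.5 (H_out = 5.872) on hF = 5.571 gives T ≈ 328.5 K, at which ψ = 0.14.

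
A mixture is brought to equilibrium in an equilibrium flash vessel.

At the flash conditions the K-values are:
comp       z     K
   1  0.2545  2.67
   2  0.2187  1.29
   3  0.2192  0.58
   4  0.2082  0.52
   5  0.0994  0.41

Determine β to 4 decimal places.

Rachford–Rice: g(β) = Σ zᵢ(Kᵢ−1)/(1+β(Kᵢ−1)) = 0.
Feasibility: ΣzᵢKᵢ = 1.2378, Σzᵢ/Kᵢ = 1.2856 — both > 1, two phases present.
Iterate (Newton) starting at β = 0.5:
  β = 0.5000: g = -0.04421, g' = -0.4394 → β = 0.3994
  β = 0.3994: g = 0.00081, g' = -0.4587 → β = 0.4012
Converged at β = 0.4012.

β = 0.4012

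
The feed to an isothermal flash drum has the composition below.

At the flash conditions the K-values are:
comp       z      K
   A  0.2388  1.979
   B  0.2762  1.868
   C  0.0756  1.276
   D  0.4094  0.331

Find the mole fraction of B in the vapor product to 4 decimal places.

Rachford–Rice: g(β) = Σ zᵢ(Kᵢ−1)/(1+β(Kᵢ−1)) = 0.
g(0) = ΣzᵢKᵢ − 1 = 0.2205 and g(1) = 1 − Σzᵢ/Kᵢ = -0.5646, so a root lies in (0, 1).
Newton–Raphson from β = 0.5:
  β = 0.5000: g = -0.06908, g' = -0.6225 → β = 0.3890
  β = 0.3890: g = -0.00288, g' = -0.5759 → β = 0.3840
Converged at β = 0.3840.
Compositions from xᵢ = zᵢ/(1+β(Kᵢ−1)), yᵢ = Kᵢxᵢ:
  A: x = 0.1736, y = 0.3435
  B: x = 0.2072, y = 0.3870
  C: x = 0.0684, y = 0.0872
  D: x = 0.5509, y = 0.1824

y_B = 0.3870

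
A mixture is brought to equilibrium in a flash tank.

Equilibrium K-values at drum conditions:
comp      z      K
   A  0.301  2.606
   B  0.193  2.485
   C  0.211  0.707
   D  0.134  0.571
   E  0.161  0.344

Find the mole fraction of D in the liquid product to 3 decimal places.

x_D = 0.194

Let ψ = V/F and solve Σ zᵢ(Kᵢ−1)/(1+ψ(Kᵢ−1)) = 0.
Feasibility: ΣzᵢKᵢ = 1.545, Σzᵢ/Kᵢ = 1.194 — both > 1, two phases present.
Iterate (Newton) starting at ψ = 0.5:
  ψ = 0.500: g = 0.1298, g' = -0.597 → ψ = 0.717
  ψ = 0.717: g = 0.0026, g' = -0.595 → ψ = 0.722
Converged at ψ = 0.722.
Compositions from xᵢ = zᵢ/(1+ψ(Kᵢ−1)), yᵢ = Kᵢxᵢ:
  A: x = 0.139, y = 0.363
  B: x = 0.093, y = 0.232
  C: x = 0.268, y = 0.189
  D: x = 0.194, y = 0.111
  E: x = 0.306, y = 0.105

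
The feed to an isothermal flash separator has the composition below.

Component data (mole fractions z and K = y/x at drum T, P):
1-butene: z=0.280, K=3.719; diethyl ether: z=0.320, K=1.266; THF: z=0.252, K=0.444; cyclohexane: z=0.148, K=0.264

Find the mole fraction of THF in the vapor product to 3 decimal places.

Newton–Raphson from ψ = 0.41:
  ψ = 0.410: g = 0.0993, g' = -0.776 → ψ = 0.538
  ψ = 0.538: g = 0.0035, g' = -0.737 → ψ = 0.543
Converged at ψ = 0.543.
Compositions from xᵢ = zᵢ/(1+ψ(Kᵢ−1)), yᵢ = Kᵢxᵢ:
  1-butene: x = 0.113, y = 0.421
  diethyl ether: x = 0.280, y = 0.354
  THF: x = 0.361, y = 0.160
  cyclohexane: x = 0.246, y = 0.065

y_THF = 0.160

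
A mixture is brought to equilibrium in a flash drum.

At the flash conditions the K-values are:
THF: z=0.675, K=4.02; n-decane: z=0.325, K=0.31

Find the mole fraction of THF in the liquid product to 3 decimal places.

x_THF = 0.186

Newton–Raphson from β = 0.5:
  β = 0.500: g = 0.4698, g' = -1.338 → β = 0.851
  β = 0.851: g = 0.0276, g' = -1.391 → β = 0.871
Converged at β = 0.871.
Compositions from xᵢ = zᵢ/(1+β(Kᵢ−1)), yᵢ = Kᵢxᵢ:
  THF: x = 0.186, y = 0.748
  n-decane: x = 0.814, y = 0.252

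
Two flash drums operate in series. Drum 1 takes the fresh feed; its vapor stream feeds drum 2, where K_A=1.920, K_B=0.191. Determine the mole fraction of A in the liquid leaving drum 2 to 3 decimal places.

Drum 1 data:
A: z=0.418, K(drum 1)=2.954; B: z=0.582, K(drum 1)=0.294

Drum 1:
Material balance + equilibrium reduce to Σ zᵢ(Kᵢ−1)/(1+ψ₁(Kᵢ−1)) = 0.
g(0) = ΣzᵢKᵢ − 1 = 0.406 and g(1) = 1 − Σzᵢ/Kᵢ = -1.121, so a root lies in (0, 1).
Newton iteration, ψ₁⁰ = 0.49:
  ψ₁ = 0.490: g = -0.2110, g' = -1.095 → ψ₁ = 0.297
  ψ₁ = 0.297: g = -0.0034, g' = -1.103 → ψ₁ = 0.294
Converged at ψ₁ = 0.294.
Drum-1 compositions:
  A: x = 0.265, y = 0.784
  B: x = 0.735, y = 0.216
Drum-2 feed = drum-1 vapor: z₂ = (0.7840, 0.2160).
Drum 2:
Let ψ₂ = V/F and solve Σ zᵢ(Kᵢ−1)/(1+ψ₂(Kᵢ−1)) = 0.
Feasibility: ΣzᵢKᵢ = 1.547, Σzᵢ/Kᵢ = 1.539 — both > 1, two phases present.
Newton–Raphson from ψ₂ = 0.34:
  ψ₂ = 0.340: g = 0.3084, g' = -0.654 → ψ₂ = 0.812
  ψ₂ = 0.812: g = -0.0958, g' = -1.416 → ψ₂ = 0.744
  ψ₂ = 0.744: g = -0.0106, g' = -1.126 → ψ₂ = 0.735
  ψ₂ = 0.735: g = -0.0001, g' = -1.095 → ψ₂ = 0.734
Converged at ψ₂ = 0.734.
  A: x = 0.468, y = 0.898
  B: x = 0.532, y = 0.102

x_A (drum 2) = 0.468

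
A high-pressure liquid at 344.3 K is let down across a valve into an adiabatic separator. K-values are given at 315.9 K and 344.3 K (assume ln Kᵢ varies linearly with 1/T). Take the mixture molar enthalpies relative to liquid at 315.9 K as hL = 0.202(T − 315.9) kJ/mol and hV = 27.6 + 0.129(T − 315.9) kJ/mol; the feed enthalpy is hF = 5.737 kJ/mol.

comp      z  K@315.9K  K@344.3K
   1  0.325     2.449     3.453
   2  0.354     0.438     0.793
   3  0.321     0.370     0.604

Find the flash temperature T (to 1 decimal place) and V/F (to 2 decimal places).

T = 321.0 K, V/F = 0.17

Adiabatic flash: solve Rachford–Rice at each trial T, then check hF = ψ·hV(T) + (1−ψ)·hL(T).
  T = 315.9 K: K = (2.449, 0.438, 0.370), RR gives ψ = 0.081, H_out = 2.233 kJ/mol
  T = 344.3 K: K = (3.453, 0.793, 0.604), RR gives ψ = 0.787, H_out = 25.815 kJ/mol
  T = 330.1 K: K = (2.930, 0.597, 0.478), RR gives ψ = 0.355, H_out = 12.292 kJ/mol
  T = 323.0 K: K = (2.684, 0.513, 0.422), RR gives ψ = 0.211, H_out = 7.156 kJ/mol
  T = 319.4 K: K = (2.563, 0.474, 0.395), RR gives ψ = 0.145, H_out = 4.661 kJ/mol
  T = 321.2 K: K = (2.623, 0.493, 0.408), RR gives ψ = 0.178, H_out = 5.905 kJ/mol
Linear interpolation between T = 319.4 (H_out = 4.661) and T = 321.2 (H_out = 5.905) on hF = 5.737 gives T ≈ 321.0 K, at which ψ = 0.17.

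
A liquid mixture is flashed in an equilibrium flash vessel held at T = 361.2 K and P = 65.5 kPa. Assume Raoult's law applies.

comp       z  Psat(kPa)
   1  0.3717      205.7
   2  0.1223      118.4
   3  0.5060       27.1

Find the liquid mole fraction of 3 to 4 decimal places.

Raoult's law: Kᵢ = Pᵢˢᵃᵗ/P = Pᵢˢᵃᵗ/65.5.
  K_1 = 205.7/65.5 = 3.140458, K_2 = 118.4/65.5 = 1.807634, K_3 = 27.1/65.5 = 0.413740
Newton–Raphson from V/F = 0.54:
  V/F = 0.5400: g = 0.00376, g' = -0.7774 → V/F = 0.5448
Converged at V/F = 0.5448.
Compositions from xᵢ = zᵢ/(1+V/F(Kᵢ−1)), yᵢ = Kᵢxᵢ:
  1: x = 0.1716, y = 0.5389
  2: x = 0.0849, y = 0.1535
  3: x = 0.7435, y = 0.3076

x_3 = 0.7435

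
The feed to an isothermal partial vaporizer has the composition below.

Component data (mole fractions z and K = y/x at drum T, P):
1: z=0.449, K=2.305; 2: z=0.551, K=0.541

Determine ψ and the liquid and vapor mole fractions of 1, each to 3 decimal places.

Binary case is linear: z₁(K₁−1)(1+ψ(K₂−1)) + z₂(K₂−1)(1+ψ(K₁−1)) = 0
⇒ ψ = [z₁(K₁−1)+z₂(K₂−1)] / [−(K₁−1)(K₂−1)] = 0.3330/0.5990 = 0.556
Compositions from xᵢ = zᵢ/(1+ψ(Kᵢ−1)), yᵢ = Kᵢxᵢ:
  1: x = 0.260, y = 0.600
  2: x = 0.740, y = 0.400

ψ = 0.556, x_1 = 0.260, y_1 = 0.600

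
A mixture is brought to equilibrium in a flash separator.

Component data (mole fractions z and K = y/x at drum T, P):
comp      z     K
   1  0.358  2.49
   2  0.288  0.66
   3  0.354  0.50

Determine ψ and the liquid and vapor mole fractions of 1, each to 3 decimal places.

ψ = 0.399, x_1 = 0.224, y_1 = 0.559

Rachford–Rice: g(ψ) = Σ zᵢ(Kᵢ−1)/(1+ψ(Kᵢ−1)) = 0.
g(0) = ΣzᵢKᵢ − 1 = 0.259 and g(1) = 1 − Σzᵢ/Kᵢ = -0.288, so a root lies in (0, 1).
Newton–Raphson from ψ = 0.5:
  ψ = 0.500: g = -0.0483, g' = -0.467 → ψ = 0.397
  ψ = 0.397: g = 0.0014, g' = -0.496 → ψ = 0.399
Converged at ψ = 0.399.
Compositions from xᵢ = zᵢ/(1+ψ(Kᵢ−1)), yᵢ = Kᵢxᵢ:
  1: x = 0.224, y = 0.559
  2: x = 0.333, y = 0.220
  3: x = 0.442, y = 0.221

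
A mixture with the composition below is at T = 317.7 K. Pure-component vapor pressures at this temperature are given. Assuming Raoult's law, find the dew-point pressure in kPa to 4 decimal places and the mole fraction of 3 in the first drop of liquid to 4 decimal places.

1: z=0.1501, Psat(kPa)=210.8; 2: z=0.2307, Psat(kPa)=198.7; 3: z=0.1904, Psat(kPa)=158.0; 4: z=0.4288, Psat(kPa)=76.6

At the dew point ψ → 1, so Σzᵢ/Kᵢ = 1 with Kᵢ = Pᵢˢᵃᵗ/P ⇒ 1/P = Σzᵢ/Pᵢˢᵃᵗ.
1/P = 0.1501/210.8 + 0.2307/198.7 + 0.1904/158.0 + 0.4288/76.6 = 0.0086761 ⇒ P = 115.2596 kPa
xᵢ = zᵢP/Pᵢˢᵃᵗ ⇒ x_3 = 0.1904·115.2596/158.0 = 0.1389

Pdew = 115.2596 kPa, x_3 = 0.1389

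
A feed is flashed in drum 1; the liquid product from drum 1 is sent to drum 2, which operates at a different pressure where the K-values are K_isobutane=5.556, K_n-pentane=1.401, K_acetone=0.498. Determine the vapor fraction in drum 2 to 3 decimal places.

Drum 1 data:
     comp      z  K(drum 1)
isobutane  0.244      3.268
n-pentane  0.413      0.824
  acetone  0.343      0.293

V/F (drum 2) = 0.686

Drum 1:
Iterate (Newton) starting at ψ₁ = 0.5:
  ψ₁ = 0.500: g = -0.1955, g' = -0.701 → ψ₁ = 0.221
  ψ₁ = 0.221: g = 0.0054, g' = -0.811 → ψ₁ = 0.228
Converged at ψ₁ = 0.228.
Drum-1 compositions:
  isobutane: x = 0.161, y = 0.526
  n-pentane: x = 0.430, y = 0.355
  acetone: x = 0.409, y = 0.120
Drum-2 feed = drum-1 liquid: z₂ = (0.1609, 0.4303, 0.4089).
Drum 2:
Material balance + equilibrium reduce to Σ zᵢ(Kᵢ−1)/(1+ψ₂(Kᵢ−1)) = 0.
Check two-phase: ΣzᵢKᵢ = 1.700 > 1 and Σzᵢ/Kᵢ = 1.157 > 1, so g(0) = 0.700 > 0 and g(1) = -0.157 < 0.
Newton iteration, ψ₂⁰ = 0.34:
  ψ₂ = 0.340: g = 0.1918, g' = -0.717 → ψ₂ = 0.607
  ψ₂ = 0.607: g = 0.0379, g' = -0.493 → ψ₂ = 0.684
  ψ₂ = 0.684: g = 0.0007, g' = -0.479 → ψ₂ = 0.686
Converged at ψ₂ = 0.686.
  isobutane: x = 0.039, y = 0.217
  n-pentane: x = 0.337, y = 0.473
  acetone: x = 0.624, y = 0.311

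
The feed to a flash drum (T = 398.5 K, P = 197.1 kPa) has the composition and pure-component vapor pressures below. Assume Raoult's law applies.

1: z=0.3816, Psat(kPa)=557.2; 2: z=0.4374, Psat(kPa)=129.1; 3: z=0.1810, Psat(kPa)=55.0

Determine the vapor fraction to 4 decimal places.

Raoult's law: Kᵢ = Pᵢˢᵃᵗ/P = Pᵢˢᵃᵗ/197.1.
  K_1 = 557.2/197.1 = 2.826991, K_2 = 129.1/197.1 = 0.654997, K_3 = 55.0/197.1 = 0.279046
Let ψ = V/F and solve Σ zᵢ(Kᵢ−1)/(1+ψ(Kᵢ−1)) = 0.
g(0) = ΣzᵢKᵢ − 1 = 0.4158 and g(1) = 1 − Σzᵢ/Kᵢ = -0.4514, so a root lies in (0, 1).
Iterate (Newton) starting at ψ = 0.38:
  ψ = 0.3800: g = 0.05809, g' = -0.6912 → ψ = 0.4640
  ψ = 0.4640: g = 0.00153, g' = -0.6593 → ψ = 0.4664
Converged at ψ = 0.4664.

ψ = 0.4664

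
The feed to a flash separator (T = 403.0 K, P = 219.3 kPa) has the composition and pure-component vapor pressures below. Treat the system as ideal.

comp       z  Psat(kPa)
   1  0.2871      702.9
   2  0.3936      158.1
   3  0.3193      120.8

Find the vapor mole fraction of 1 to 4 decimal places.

Raoult's law: Kᵢ = Pᵢˢᵃᵗ/P = Pᵢˢᵃᵗ/219.3.
  K_1 = 702.9/219.3 = 3.205198, K_2 = 158.1/219.3 = 0.720930, K_3 = 120.8/219.3 = 0.550844
Material balance + equilibrium reduce to Σ zᵢ(Kᵢ−1)/(1+V/F(Kᵢ−1)) = 0.
Check two-phase: ΣzᵢKᵢ = 1.3799 > 1 and Σzᵢ/Kᵢ = 1.2152 > 1, so g(0) = 0.3799 > 0 and g(1) = -0.2152 < 0.
Newton–Raphson from V/F = 0.5:
  V/F = 0.5000: g = -0.01150, g' = -0.4643 → V/F = 0.4752
  V/F = 0.4752: g = 0.00016, g' = -0.4777 → V/F = 0.4756
Converged at V/F = 0.4756.
Compositions from xᵢ = zᵢ/(1+V/F(Kᵢ−1)), yᵢ = Kᵢxᵢ:
  1: x = 0.1401, y = 0.4492
  2: x = 0.4538, y = 0.3272
  3: x = 0.4060, y = 0.2237

y_1 = 0.4492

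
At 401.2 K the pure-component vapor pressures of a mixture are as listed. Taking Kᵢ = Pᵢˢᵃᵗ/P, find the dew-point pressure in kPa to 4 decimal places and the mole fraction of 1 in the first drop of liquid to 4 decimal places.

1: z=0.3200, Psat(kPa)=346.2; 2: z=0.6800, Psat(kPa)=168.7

At the dew point ψ → 1, so Σzᵢ/Kᵢ = 1 with Kᵢ = Pᵢˢᵃᵗ/P ⇒ 1/P = Σzᵢ/Pᵢˢᵃᵗ.
1/P = 0.3200/346.2 + 0.6800/168.7 = 0.0049551 ⇒ P = 201.8104 kPa
xᵢ = zᵢP/Pᵢˢᵃᵗ ⇒ x_1 = 0.3200·201.8104/346.2 = 0.1865

Pdew = 201.8104 kPa, x_1 = 0.1865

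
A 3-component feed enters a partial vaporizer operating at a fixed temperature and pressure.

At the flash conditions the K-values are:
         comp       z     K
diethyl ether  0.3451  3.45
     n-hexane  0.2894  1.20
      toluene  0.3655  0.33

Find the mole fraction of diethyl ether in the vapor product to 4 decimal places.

y_diethyl ether = 0.4914

Material balance + equilibrium reduce to Σ zᵢ(Kᵢ−1)/(1+β(Kᵢ−1)) = 0.
g(0) = ΣzᵢKᵢ − 1 = 0.6585 and g(1) = 1 − Σzᵢ/Kᵢ = -0.4488, so a root lies in (0, 1).
Iterate (Newton) starting at β = 0.5:
  β = 0.5000: g = 0.06437, g' = -0.7990 → β = 0.5806
  β = 0.5806: g = 0.00012, g' = -0.8018 → β = 0.5807
Converged at β = 0.5807.
Compositions from xᵢ = zᵢ/(1+β(Kᵢ−1)), yᵢ = Kᵢxᵢ:
  diethyl ether: x = 0.1424, y = 0.4914
  n-hexane: x = 0.2593, y = 0.3111
  toluene: x = 0.5983, y = 0.1974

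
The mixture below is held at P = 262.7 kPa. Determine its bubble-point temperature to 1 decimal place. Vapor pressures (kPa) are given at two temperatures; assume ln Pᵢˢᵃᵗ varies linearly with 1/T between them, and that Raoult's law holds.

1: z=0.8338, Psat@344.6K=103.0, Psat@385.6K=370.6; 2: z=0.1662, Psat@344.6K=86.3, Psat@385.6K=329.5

T = 374.4 K

Bubble-point temperature: ΣzᵢPᵢˢᵃᵗ(T) = P. Interpolate ln Pᵢˢᵃᵗ = aᵢ + bᵢ/T.
  T = 344.6 K: ΣzᵢPᵢˢᵃᵗ = 100.22 kPa
  T = 385.6 K: ΣzᵢPᵢˢᵃᵗ = 363.77 kPa
  T = 365.1 K: ΣzᵢPᵢˢᵃᵗ = 197.97 kPa
  T = 375.4 K: ΣzᵢPᵢˢᵃᵗ = 270.99 kPa
  T = 370.2 K: ΣzᵢPᵢˢᵃᵗ = 231.77 kPa
  T = 372.8 K: ΣzᵢPᵢˢᵃᵗ = 250.75 kPa
  T = 374.1 K: ΣzᵢPᵢˢᵃᵗ = 260.71 kPa
Interpolating between 374.1 K and 375.4 K gives T ≈ 374.4 K.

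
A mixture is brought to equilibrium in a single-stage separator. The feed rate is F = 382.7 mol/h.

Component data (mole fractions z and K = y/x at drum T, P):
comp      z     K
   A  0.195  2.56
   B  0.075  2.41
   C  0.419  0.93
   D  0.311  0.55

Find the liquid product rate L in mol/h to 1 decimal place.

Material balance + equilibrium reduce to Σ zᵢ(Kᵢ−1)/(1+β(Kᵢ−1)) = 0.
Check two-phase: ΣzᵢKᵢ = 1.241 > 1 and Σzᵢ/Kᵢ = 1.123 > 1, so g(0) = 0.241 > 0 and g(1) = -0.123 < 0.
Newton iteration, β⁰ = 0.5:
  β = 0.500: g = 0.0219, g' = -0.308 → β = 0.571
  β = 0.571: g = 0.0005, g' = -0.295 → β = 0.573
Converged at β = 0.573.
Then V = β·F = 0.5730·382.7 = 219.3 mol/h and L = F − V = 163.4 mol/h.

L = 163.4 mol/h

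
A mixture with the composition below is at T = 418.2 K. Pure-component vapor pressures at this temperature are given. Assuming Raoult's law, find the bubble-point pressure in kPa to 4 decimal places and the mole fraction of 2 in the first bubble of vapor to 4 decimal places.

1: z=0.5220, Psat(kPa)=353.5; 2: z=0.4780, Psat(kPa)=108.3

Pbub = 236.2944 kPa, y_2 = 0.2191

At the bubble point ψ → 0, so ΣzᵢKᵢ = 1 with Kᵢ = Pᵢˢᵃᵗ/P ⇒ P = ΣzᵢPᵢˢᵃᵗ.
P = 0.5220·353.5 + 0.4780·108.3 = 236.2944 kPa
yᵢ = zᵢPᵢˢᵃᵗ/P ⇒ y_2 = 0.4780·108.3/236.2944 = 0.2191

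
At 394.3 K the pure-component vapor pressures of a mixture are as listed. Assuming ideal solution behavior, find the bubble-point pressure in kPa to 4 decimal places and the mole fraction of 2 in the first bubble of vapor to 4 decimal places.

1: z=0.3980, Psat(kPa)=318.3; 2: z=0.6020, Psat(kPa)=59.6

Pbub = 162.5626 kPa, y_2 = 0.2207

At the bubble point ψ → 0, so ΣzᵢKᵢ = 1 with Kᵢ = Pᵢˢᵃᵗ/P ⇒ P = ΣzᵢPᵢˢᵃᵗ.
P = 0.3980·318.3 + 0.6020·59.6 = 162.5626 kPa
yᵢ = zᵢPᵢˢᵃᵗ/P ⇒ y_2 = 0.6020·59.6/162.5626 = 0.2207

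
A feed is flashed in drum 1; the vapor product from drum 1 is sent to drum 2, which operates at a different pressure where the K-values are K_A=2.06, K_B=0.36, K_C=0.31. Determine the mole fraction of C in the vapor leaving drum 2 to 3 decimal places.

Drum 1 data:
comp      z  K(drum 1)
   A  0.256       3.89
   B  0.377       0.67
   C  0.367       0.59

y_C (drum 2) = 0.090

Drum 1:
Let ψ₁ = V/F and solve Σ zᵢ(Kᵢ−1)/(1+ψ₁(Kᵢ−1)) = 0.
g(0) = ΣzᵢKᵢ − 1 = 0.465 and g(1) = 1 − Σzᵢ/Kᵢ = -0.251, so a root lies in (0, 1).
Newton–Raphson from ψ₁ = 0.5:
  ψ₁ = 0.500: g = -0.0357, g' = -0.514 → ψ₁ = 0.431
  ψ₁ = 0.431: g = 0.0019, g' = -0.571 → ψ₁ = 0.434
Converged at ψ₁ = 0.434.
Drum-1 compositions:
  A: x = 0.114, y = 0.442
  B: x = 0.440, y = 0.295
  C: x = 0.446, y = 0.263
Drum-2 feed = drum-1 vapor: z₂ = (0.4418, 0.2948, 0.2634).
Drum 2:
Material balance + equilibrium reduce to Σ zᵢ(Kᵢ−1)/(1+ψ₂(Kᵢ−1)) = 0.
Feasibility: ΣzᵢKᵢ = 1.098, Σzᵢ/Kᵢ = 1.883 — both > 1, two phases present.
Newton iteration, ψ₂⁰ = 0.5:
  ψ₂ = 0.500: g = -0.2488, g' = -0.765 → ψ₂ = 0.175
  ψ₂ = 0.175: g = -0.0241, g' = -0.669 → ψ₂ = 0.139
Converged at ψ₂ = 0.139.
  A: x = 0.385, y = 0.793
  B: x = 0.324, y = 0.116
  C: x = 0.291, y = 0.090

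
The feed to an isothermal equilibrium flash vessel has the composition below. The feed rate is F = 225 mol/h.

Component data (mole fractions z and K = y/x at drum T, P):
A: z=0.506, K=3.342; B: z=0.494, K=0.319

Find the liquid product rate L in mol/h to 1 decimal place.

L = 105.3 mol/h

Let ψ = V/F and solve Σ zᵢ(Kᵢ−1)/(1+ψ(Kᵢ−1)) = 0.
Feasibility: ΣzᵢKᵢ = 1.849, Σzᵢ/Kᵢ = 1.700 — both > 1, two phases present.
Binary case is linear: z₁(K₁−1)(1+ψ(K₂−1)) + z₂(K₂−1)(1+ψ(K₁−1)) = 0
⇒ ψ = [z₁(K₁−1)+z₂(K₂−1)] / [−(K₁−1)(K₂−1)] = 0.8486/1.5949 = 0.532
Then V = ψ·F = 0.5321·225 = 119.7 mol/h and L = F − V = 105.3 mol/h.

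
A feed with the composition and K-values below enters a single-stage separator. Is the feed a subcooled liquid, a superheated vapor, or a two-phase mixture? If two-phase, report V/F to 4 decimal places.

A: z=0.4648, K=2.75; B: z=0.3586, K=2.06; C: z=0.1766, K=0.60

superheated vapor

ΣzᵢKᵢ = 2.1229; Σzᵢ/Kᵢ = 0.6374.
Since Σzᵢ/Kᵢ < 1 the mixture is above its dew point — single vapor phase.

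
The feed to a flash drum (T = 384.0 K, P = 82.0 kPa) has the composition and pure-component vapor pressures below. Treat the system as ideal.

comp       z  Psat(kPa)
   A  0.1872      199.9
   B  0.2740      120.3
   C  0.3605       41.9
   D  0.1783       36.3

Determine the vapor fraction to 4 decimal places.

Raoult's law: Kᵢ = Pᵢˢᵃᵗ/P = Pᵢˢᵃᵗ/82.0.
  K_A = 199.9/82.0 = 2.437805, K_B = 120.3/82.0 = 1.467073, K_C = 41.9/82.0 = 0.510976, K_D = 36.3/82.0 = 0.442683
Rachford–Rice: g(ψ) = Σ zᵢ(Kᵢ−1)/(1+ψ(Kᵢ−1)) = 0.
Feasibility: ΣzᵢKᵢ = 1.1215, Σzᵢ/Kᵢ = 1.3718 — both > 1, two phases present.
Iterate (Newton) starting at ψ = 0.48:
  ψ = 0.4800: g = -0.10224, g' = -0.4258 → ψ = 0.2399
  ψ = 0.2399: g = 0.00079, g' = -0.4467 → ψ = 0.2416
Converged at ψ = 0.2416.

ψ = 0.2416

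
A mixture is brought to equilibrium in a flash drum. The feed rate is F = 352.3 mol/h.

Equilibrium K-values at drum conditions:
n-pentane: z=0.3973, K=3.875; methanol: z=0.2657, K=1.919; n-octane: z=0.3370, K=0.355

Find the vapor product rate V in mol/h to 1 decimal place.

V = 295.2 mol/h

Newton iteration, ψ⁰ = 0.5:
  ψ = 0.5000: g = 0.31508, g' = -0.9635 → ψ = 0.8270
  ψ = 0.8270: g = 0.01104, g' = -1.0043 → ψ = 0.8380
  ψ = 0.8380: g = -0.00008, g' = -1.0182 → ψ = 0.8379
Converged at ψ = 0.8379.
Then V = ψ·F = 0.8379·352.3 = 295.2 mol/h and L = F − V = 57.1 mol/h.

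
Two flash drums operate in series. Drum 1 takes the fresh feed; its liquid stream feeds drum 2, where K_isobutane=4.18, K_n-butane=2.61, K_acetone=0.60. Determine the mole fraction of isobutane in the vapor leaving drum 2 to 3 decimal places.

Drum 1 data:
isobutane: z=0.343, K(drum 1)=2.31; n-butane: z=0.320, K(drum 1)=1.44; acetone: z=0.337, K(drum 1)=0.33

Drum 1:
Material balance + equilibrium reduce to Σ zᵢ(Kᵢ−1)/(1+ψ₁(Kᵢ−1)) = 0.
g(0) = ΣzᵢKᵢ − 1 = 0.364 and g(1) = 1 − Σzᵢ/Kᵢ = -0.392, so a root lies in (0, 1).
Newton iteration, ψ₁⁰ = 0.5:
  ψ₁ = 0.500: g = 0.0474, g' = -0.599 → ψ₁ = 0.579
  ψ₁ = 0.579: g = -0.0013, g' = -0.634 → ψ₁ = 0.577
Converged at ψ₁ = 0.577.
Drum-1 compositions:
  isobutane: x = 0.195, y = 0.451
  n-butane: x = 0.255, y = 0.367
  acetone: x = 0.549, y = 0.181
Drum-2 feed = drum-1 liquid: z₂ = (0.1953, 0.2552, 0.5495).
Drum 2:
Material balance + equilibrium reduce to Σ zᵢ(Kᵢ−1)/(1+ψ₂(Kᵢ−1)) = 0.
g(0) = ΣzᵢKᵢ − 1 = 0.812 and g(1) = 1 − Σzᵢ/Kᵢ = -0.060, so a root lies in (0, 1).
Newton iteration, ψ₂⁰ = 0.56:
  ψ₂ = 0.560: g = 0.1562, g' = -0.584 → ψ₂ = 0.827
  ψ₂ = 0.827: g = 0.0188, g' = -0.468 → ψ₂ = 0.867
  ψ₂ = 0.867: g = 0.0001, g' = -0.461 → ψ₂ = 0.868
Converged at ψ₂ = 0.868.
  isobutane: x = 0.052, y = 0.217
  n-butane: x = 0.106, y = 0.278
  acetone: x = 0.842, y = 0.505

y_isobutane (drum 2) = 0.217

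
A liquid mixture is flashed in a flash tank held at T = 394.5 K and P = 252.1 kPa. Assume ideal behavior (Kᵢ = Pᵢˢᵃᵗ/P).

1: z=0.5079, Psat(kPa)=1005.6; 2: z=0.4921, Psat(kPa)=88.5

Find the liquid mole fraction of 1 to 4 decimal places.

x_1 = 0.1784

Raoult's law: Kᵢ = Pᵢˢᵃᵗ/P = Pᵢˢᵃᵗ/252.1.
  K_1 = 1005.6/252.1 = 3.988893, K_2 = 88.5/252.1 = 0.351051
Material balance + equilibrium reduce to Σ zᵢ(Kᵢ−1)/(1+ψ(Kᵢ−1)) = 0.
g(0) = ΣzᵢKᵢ − 1 = 1.1987 and g(1) = 1 − Σzᵢ/Kᵢ = -0.5291, so a root lies in (0, 1).
Iterate (Newton) starting at ψ = 0.31:
  ψ = 0.3100: g = 0.38819, g' = -1.5472 → ψ = 0.5609
  ψ = 0.5609: g = 0.06508, g' = -1.1457 → ψ = 0.6177
  ψ = 0.6177: g = 0.00036, g' = -1.1374 → ψ = 0.6180
Converged at ψ = 0.6180.
Compositions from xᵢ = zᵢ/(1+ψ(Kᵢ−1)), yᵢ = Kᵢxᵢ:
  1: x = 0.1784, y = 0.7116
  2: x = 0.8216, y = 0.2884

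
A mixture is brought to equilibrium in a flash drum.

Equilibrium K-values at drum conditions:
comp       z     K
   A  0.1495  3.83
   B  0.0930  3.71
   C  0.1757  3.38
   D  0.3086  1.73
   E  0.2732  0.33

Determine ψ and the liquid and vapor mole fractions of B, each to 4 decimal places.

ψ = 0.9005, x_B = 0.0270, y_B = 0.1003

Let ψ = V/F and solve Σ zᵢ(Kᵢ−1)/(1+ψ(Kᵢ−1)) = 0.
Check two-phase: ΣzᵢKᵢ = 2.1355 > 1 and Σzᵢ/Kᵢ = 1.1223 > 1, so g(0) = 1.1355 > 0 and g(1) = -0.1223 < 0.
Iterate (Newton) starting at ψ = 0.5:
  ψ = 0.5000: g = 0.36294, g' = -0.9015 → ψ = 0.9026
  ψ = 0.9026: g = -0.00228, g' = -1.0974 → ψ = 0.9005
Converged at ψ = 0.9005.
Compositions from xᵢ = zᵢ/(1+ψ(Kᵢ−1)), yᵢ = Kᵢxᵢ:
  A: x = 0.0421, y = 0.1614
  B: x = 0.0270, y = 0.1003
  C: x = 0.0559, y = 0.1889
  D: x = 0.1862, y = 0.3221
  E: x = 0.6887, y = 0.2273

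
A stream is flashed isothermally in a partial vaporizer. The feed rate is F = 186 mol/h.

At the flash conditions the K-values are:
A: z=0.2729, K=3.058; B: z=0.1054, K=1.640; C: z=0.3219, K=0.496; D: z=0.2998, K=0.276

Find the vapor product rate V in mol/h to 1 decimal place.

V = 42.0 mol/h

Rachford–Rice: g(ψ) = Σ zᵢ(Kᵢ−1)/(1+ψ(Kᵢ−1)) = 0.
Check two-phase: ΣzᵢKᵢ = 1.2498 > 1 and Σzᵢ/Kᵢ = 1.8887 > 1, so g(0) = 0.2498 > 0 and g(1) = -0.8887 < 0.
Iterate (Newton) starting at ψ = 0.5:
  ψ = 0.5000: g = -0.22920, g' = -0.8377 → ψ = 0.2264
  ψ = 0.2264: g = -0.00071, g' = -0.8998 → ψ = 0.2256
Converged at ψ = 0.2256.
Then V = ψ·F = 0.2256·186 = 42.0 mol/h and L = F − V = 144.0 mol/h.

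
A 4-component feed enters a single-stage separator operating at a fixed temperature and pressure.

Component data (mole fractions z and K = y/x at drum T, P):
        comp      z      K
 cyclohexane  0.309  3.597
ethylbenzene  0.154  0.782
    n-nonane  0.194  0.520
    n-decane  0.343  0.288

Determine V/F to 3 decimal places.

Rachford–Rice: g(V/F) = Σ zᵢ(Kᵢ−1)/(1+V/F(Kᵢ−1)) = 0.
g(0) = ΣzᵢKᵢ − 1 = 0.432 and g(1) = 1 − Σzᵢ/Kᵢ = -0.847, so a root lies in (0, 1).
Iterate (Newton) starting at V/F = 0.5:
  V/F = 0.500: g = -0.1903, g' = -0.900 → V/F = 0.289
  V/F = 0.289: g = 0.0074, g' = -1.025 → V/F = 0.296
Converged at V/F = 0.296.

V/F = 0.296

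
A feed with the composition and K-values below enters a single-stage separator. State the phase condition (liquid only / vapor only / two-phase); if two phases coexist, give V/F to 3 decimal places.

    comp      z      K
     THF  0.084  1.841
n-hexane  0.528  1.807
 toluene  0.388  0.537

ΣzᵢKᵢ = 1.317; Σzᵢ/Kᵢ = 1.060.
Both exceed 1, so a two-phase solution exists.
Material balance + equilibrium reduce to Σ zᵢ(Kᵢ−1)/(1+ψ(Kᵢ−1)) = 0.
Newton iteration, ψ⁰ = 0.5:
  ψ = 0.500: g = 0.1196, g' = -0.345 → ψ = 0.847
  ψ = 0.847: g = -0.0011, g' = -0.367 → ψ = 0.844
Converged at ψ = 0.844.

two-phase, V/F = 0.844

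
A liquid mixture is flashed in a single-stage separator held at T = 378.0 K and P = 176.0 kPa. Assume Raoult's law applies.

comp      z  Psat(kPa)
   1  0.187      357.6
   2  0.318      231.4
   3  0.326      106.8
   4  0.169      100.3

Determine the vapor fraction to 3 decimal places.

ψ = 0.341

Raoult's law: Kᵢ = Pᵢˢᵃᵗ/P = Pᵢˢᵃᵗ/176.0.
  K_1 = 357.6/176.0 = 2.03182, K_2 = 231.4/176.0 = 1.31477, K_3 = 106.8/176.0 = 0.60682, K_4 = 100.3/176.0 = 0.56989
Newton iteration, ψ⁰ = 0.61:
  ψ = 0.610: g = -0.0648, g' = -0.242 → ψ = 0.342
  ψ = 0.342: g = -0.0004, g' = -0.245 → ψ = 0.341
Converged at ψ = 0.341.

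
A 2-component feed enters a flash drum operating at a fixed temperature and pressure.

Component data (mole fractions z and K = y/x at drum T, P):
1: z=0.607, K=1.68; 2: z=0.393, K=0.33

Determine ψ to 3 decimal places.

Rachford–Rice: g(ψ) = Σ zᵢ(Kᵢ−1)/(1+ψ(Kᵢ−1)) = 0.
Feasibility: ΣzᵢKᵢ = 1.149, Σzᵢ/Kᵢ = 1.552 — both > 1, two phases present.
Iterate (Newton) starting at ψ = 0.5:
  ψ = 0.500: g = -0.0879, g' = -0.555 → ψ = 0.342
  ψ = 0.342: g = -0.0065, g' = -0.482 → ψ = 0.328
Converged at ψ = 0.328.

ψ = 0.328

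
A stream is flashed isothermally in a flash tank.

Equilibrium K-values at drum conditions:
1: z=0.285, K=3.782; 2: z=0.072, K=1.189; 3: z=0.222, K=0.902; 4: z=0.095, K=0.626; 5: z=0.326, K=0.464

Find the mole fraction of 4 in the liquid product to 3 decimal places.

x_4 = 0.121

Iterate (Newton) starting at ψ = 0.45:
  ψ = 0.450: g = 0.0689, g' = -0.621 → ψ = 0.561
  ψ = 0.561: g = 0.0042, g' = -0.554 → ψ = 0.568
Converged at ψ = 0.568.
Compositions from xᵢ = zᵢ/(1+ψ(Kᵢ−1)), yᵢ = Kᵢxᵢ:
  1: x = 0.110, y = 0.418
  2: x = 0.065, y = 0.077
  3: x = 0.235, y = 0.212
  4: x = 0.121, y = 0.076
  5: x = 0.469, y = 0.218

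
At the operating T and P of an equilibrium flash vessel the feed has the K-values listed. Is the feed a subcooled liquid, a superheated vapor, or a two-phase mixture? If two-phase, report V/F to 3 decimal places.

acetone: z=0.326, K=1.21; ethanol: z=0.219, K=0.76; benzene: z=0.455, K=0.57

ΣzᵢKᵢ = 0.820; Σzᵢ/Kᵢ = 1.356.
Since ΣzᵢKᵢ < 1 the mixture is below its bubble point — single liquid phase.

subcooled liquid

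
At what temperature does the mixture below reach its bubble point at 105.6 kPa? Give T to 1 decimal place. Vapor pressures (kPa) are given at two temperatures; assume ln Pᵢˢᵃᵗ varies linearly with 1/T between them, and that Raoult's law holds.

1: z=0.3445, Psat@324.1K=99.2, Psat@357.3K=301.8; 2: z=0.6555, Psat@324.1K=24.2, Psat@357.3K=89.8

T = 344.4 K

Bubble-point temperature: ΣzᵢPᵢˢᵃᵗ(T) = P. Interpolate ln Pᵢˢᵃᵗ = aᵢ + bᵢ/T.
  T = 324.1 K: ΣzᵢPᵢˢᵃᵗ = 50.04 kPa
  T = 357.3 K: ΣzᵢPᵢˢᵃᵗ = 162.83 kPa
  T = 340.7 K: ΣzᵢPᵢˢᵃᵗ = 92.80 kPa
  T = 349.0 K: ΣzᵢPᵢˢᵃᵗ = 123.72 kPa
  T = 344.9 K: ΣzᵢPᵢˢᵃᵗ = 107.51 kPa
  T = 342.8 K: ΣzᵢPᵢˢᵃᵗ = 99.93 kPa
Interpolating between 342.8 K and 344.9 K gives T ≈ 344.4 K.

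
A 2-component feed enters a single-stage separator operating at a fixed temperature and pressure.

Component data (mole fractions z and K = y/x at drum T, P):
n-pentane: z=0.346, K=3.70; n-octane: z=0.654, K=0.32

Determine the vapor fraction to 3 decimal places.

Binary case is linear: z₁(K₁−1)(1+ψ(K₂−1)) + z₂(K₂−1)(1+ψ(K₁−1)) = 0
⇒ ψ = [z₁(K₁−1)+z₂(K₂−1)] / [−(K₁−1)(K₂−1)] = 0.4895/1.8360 = 0.267

ψ = 0.267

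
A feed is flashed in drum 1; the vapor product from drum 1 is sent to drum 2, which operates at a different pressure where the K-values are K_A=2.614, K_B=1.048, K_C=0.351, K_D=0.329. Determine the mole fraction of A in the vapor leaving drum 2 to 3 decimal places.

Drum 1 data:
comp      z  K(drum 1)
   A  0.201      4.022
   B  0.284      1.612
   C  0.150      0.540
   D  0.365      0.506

y_A (drum 2) = 0.491

Drum 1:
Rachford–Rice: g(ψ₁) = Σ zᵢ(Kᵢ−1)/(1+ψ₁(Kᵢ−1)) = 0.
g(0) = ΣzᵢKᵢ − 1 = 0.532 and g(1) = 1 − Σzᵢ/Kᵢ = -0.225, so a root lies in (0, 1).
Newton–Raphson from ψ₁ = 0.31:
  ψ₁ = 0.310: g = 0.1663, g' = -0.732 → ψ₁ = 0.537
  ψ₁ = 0.537: g = 0.0252, g' = -0.548 → ψ₁ = 0.583
  ψ₁ = 0.583: g = 0.0004, g' = -0.533 → ψ₁ = 0.584
Converged at ψ₁ = 0.584.
Drum-1 compositions:
  A: x = 0.073, y = 0.292
  B: x = 0.209, y = 0.337
  C: x = 0.205, y = 0.111
  D: x = 0.513, y = 0.260
Drum-2 feed = drum-1 vapor: z₂ = (0.2924, 0.3373, 0.1107, 0.2596).
Drum 2:
Newton iteration, ψ₂⁰ = 0.48:
  ψ₂ = 0.480: g = -0.0796, g' = -0.595 → ψ₂ = 0.346
  ψ₂ = 0.346: g = -0.0010, g' = -0.590 → ψ₂ = 0.345
Converged at ψ₂ = 0.345.
  A: x = 0.188, y = 0.491
  B: x = 0.332, y = 0.348
  C: x = 0.143, y = 0.050
  D: x = 0.338, y = 0.111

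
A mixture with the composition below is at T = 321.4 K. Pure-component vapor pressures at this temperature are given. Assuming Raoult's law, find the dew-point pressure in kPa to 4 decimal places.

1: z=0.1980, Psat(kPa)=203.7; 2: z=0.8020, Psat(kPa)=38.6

At the dew point ψ → 1, so Σzᵢ/Kᵢ = 1 with Kᵢ = Pᵢˢᵃᵗ/P ⇒ 1/P = Σzᵢ/Pᵢˢᵃᵗ.
1/P = 0.1980/203.7 + 0.8020/38.6 = 0.0217492 ⇒ P = 45.9787 kPa

Pdew = 45.9787 kPa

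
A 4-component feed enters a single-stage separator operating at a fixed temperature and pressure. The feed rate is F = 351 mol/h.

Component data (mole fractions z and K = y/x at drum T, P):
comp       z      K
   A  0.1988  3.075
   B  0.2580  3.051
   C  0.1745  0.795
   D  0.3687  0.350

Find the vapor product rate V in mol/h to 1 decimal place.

V = 205.1 mol/h

Rachford–Rice: g(β) = Σ zᵢ(Kᵢ−1)/(1+β(Kᵢ−1)) = 0.
Feasibility: ΣzᵢKᵢ = 1.6662, Σzᵢ/Kᵢ = 1.4221 — both > 1, two phases present.
Iterate (Newton) starting at β = 0.5:
  β = 0.5000: g = 0.06880, g' = -0.8217 → β = 0.5837
  β = 0.5837: g = 0.00056, g' = -0.8138 → β = 0.5844
Converged at β = 0.5844.
Then V = β·F = 0.5844·351 = 205.1 mol/h and L = F − V = 145.9 mol/h.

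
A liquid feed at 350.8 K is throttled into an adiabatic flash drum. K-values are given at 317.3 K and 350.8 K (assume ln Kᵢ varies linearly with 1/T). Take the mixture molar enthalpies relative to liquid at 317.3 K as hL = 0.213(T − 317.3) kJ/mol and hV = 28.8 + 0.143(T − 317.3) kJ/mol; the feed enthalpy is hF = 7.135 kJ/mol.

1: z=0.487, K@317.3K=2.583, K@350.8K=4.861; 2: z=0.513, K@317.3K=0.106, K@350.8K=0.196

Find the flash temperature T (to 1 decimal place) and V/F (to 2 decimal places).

Adiabatic flash: solve Rachford–Rice at each trial T, then check hF = ψ·hV(T) + (1−ψ)·hL(T).
  T = 317.3 K: K = (2.583, 0.106), RR gives ψ = 0.221, H_out = 6.355 kJ/mol
  T = 350.8 K: K = (4.861, 0.196), RR gives ψ = 0.473, H_out = 19.645 kJ/mol
  T = 334.1 K: K = (3.603, 0.147), RR gives ψ = 0.374, H_out = 13.897 kJ/mol
  T = 325.7 K: K = (3.064, 0.125), RR gives ψ = 0.308, H_out = 10.482 kJ/mol
  T = 321.5 K: K = (2.816, 0.115), RR gives ψ = 0.268, H_out = 8.535 kJ/mol
  T = 319.4 K: K = (2.698, 0.111), RR gives ψ = 0.245, H_out = 7.479 kJ/mol
  T = 318.4 K: K = (2.643, 0.108), RR gives ψ = 0.234, H_out = 6.953 kJ/mol
Linear interpolation between T = 318.4 (H_out = 6.953) and T = 319.4 (H_out = 7.479) on hF = 7.135 gives T ≈ 318.7 K, at which ψ = 0.24.

T = 318.7 K, V/F = 0.24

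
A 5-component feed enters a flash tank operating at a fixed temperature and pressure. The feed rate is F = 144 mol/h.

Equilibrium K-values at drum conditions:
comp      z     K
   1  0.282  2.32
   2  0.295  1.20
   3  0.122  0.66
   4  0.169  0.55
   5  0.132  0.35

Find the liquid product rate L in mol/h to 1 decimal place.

Material balance + equilibrium reduce to Σ zᵢ(Kᵢ−1)/(1+ψ(Kᵢ−1)) = 0.
Feasibility: ΣzᵢKᵢ = 1.228, Σzᵢ/Kᵢ = 1.237 — both > 1, two phases present.
Newton iteration, ψ⁰ = 0.34:
  ψ = 0.340: g = 0.0653, g' = -0.402 → ψ = 0.503
  ψ = 0.503: g = 0.0017, g' = -0.388 → ψ = 0.507
Converged at ψ = 0.507.
Then V = ψ·F = 0.5069·144 = 73.0 mol/h and L = F − V = 71.0 mol/h.

L = 71.0 mol/h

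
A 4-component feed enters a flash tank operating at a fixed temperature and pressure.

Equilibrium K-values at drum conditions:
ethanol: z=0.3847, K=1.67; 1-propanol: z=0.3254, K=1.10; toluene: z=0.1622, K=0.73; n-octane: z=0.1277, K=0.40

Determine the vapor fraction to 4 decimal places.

ψ = 0.7799

Material balance + equilibrium reduce to Σ zᵢ(Kᵢ−1)/(1+ψ(Kᵢ−1)) = 0.
Feasibility: ΣzᵢKᵢ = 1.1699, Σzᵢ/Kᵢ = 1.0676 — both > 1, two phases present.
Newton–Raphson from ψ = 0.41:
  ψ = 0.4100: g = 0.08260, g' = -0.2051 → ψ = 0.8127
  ψ = 0.8127: g = -0.00867, g' = -0.2697 → ψ = 0.7806
  ψ = 0.7806: g = -0.00018, g' = -0.2589 → ψ = 0.7799
Converged at ψ = 0.7799.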